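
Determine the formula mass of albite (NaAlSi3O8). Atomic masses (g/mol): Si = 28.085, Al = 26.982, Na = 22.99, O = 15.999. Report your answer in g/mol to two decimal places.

262.22 g/mol

M = 1(22.99) + 1(26.982) + 3(28.085) + 8(15.999)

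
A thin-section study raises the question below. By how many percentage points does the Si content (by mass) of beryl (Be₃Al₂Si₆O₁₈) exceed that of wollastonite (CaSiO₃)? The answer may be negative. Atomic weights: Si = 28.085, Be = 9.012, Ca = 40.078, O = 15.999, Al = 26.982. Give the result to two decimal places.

7.17 percentage points

M(Be₃Al₂Si₆O₁₈) = 537.492 g/mol, so wt% Si = 168.510/537.492 × 100 = 31.35%.
M(CaSiO₃) = 116.160 g/mol, so wt% Si = 28.085/116.160 × 100 = 24.18%.
31.35 − 24.18 = 7.17 pp.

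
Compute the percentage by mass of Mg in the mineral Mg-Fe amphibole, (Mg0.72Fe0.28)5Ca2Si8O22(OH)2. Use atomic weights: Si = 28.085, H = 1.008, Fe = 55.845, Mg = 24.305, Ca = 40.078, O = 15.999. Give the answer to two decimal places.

Formula mass = 3.60·24.305 + 1.40·55.845 + 2·40.078 + 8·28.085 + 24·15.999 + 2·1.008 = 856.509 g/mol, of which 87.498 g is Mg.
So Mg makes up 87.498/856.509 = 0.1022 of the mass, i.e. 10.22%.

10.22 wt%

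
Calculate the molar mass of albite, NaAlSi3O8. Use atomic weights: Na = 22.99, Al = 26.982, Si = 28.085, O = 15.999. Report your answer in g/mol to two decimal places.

262.22 g/mol

Na: 1 × 22.99 = 22.9900
Al: 1 × 26.982 = 26.9820
Si: 3 × 28.085 = 84.2550
O: 8 × 15.999 = 127.9920
Summing the contributions gives the formula mass.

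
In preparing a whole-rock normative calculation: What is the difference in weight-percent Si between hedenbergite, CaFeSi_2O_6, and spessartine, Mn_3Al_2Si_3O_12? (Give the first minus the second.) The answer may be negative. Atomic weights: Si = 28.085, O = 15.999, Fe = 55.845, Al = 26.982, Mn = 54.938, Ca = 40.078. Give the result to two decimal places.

5.62 percentage points

Si in CaFeSi_2O_6: molar mass 248.087 g/mol; 2×28.085 = 56.170 g → 22.64 wt%.
Si in Mn_3Al_2Si_3O_12: molar mass 495.021 g/mol; 3×28.085 = 84.255 g → 17.02 wt%.
Difference = 22.64 − 17.02 = 5.62 percentage points.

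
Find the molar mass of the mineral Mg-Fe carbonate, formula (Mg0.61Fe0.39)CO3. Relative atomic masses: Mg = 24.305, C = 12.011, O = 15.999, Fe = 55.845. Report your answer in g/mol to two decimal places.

M = 0.61·24.305 + 0.39·55.845 + 1·12.011 + 3·15.999

96.61 g/mol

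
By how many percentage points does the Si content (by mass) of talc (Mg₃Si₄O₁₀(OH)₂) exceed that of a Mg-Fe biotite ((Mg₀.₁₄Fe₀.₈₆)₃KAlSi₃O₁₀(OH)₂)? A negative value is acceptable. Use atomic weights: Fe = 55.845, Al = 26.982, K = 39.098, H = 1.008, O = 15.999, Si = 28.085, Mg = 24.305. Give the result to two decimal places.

M(Mg₃Si₄O₁₀(OH)₂) = 379.259 g/mol, so wt% Si = 112.340/379.259 × 100 = 29.62%.
M((Mg₀.₁₄Fe₀.₈₆)₃KAlSi₃O₁₀(OH)₂) = 498.627 g/mol, so wt% Si = 84.255/498.627 × 100 = 16.90%.
29.62 − 16.90 = 12.72 pp.

12.72 percentage points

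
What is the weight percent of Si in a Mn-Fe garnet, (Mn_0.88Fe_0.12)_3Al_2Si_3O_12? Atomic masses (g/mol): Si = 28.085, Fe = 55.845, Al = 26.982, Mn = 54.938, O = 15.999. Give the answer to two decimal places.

17.01 weight percent

M((Mn_0.88Fe_0.12)_3Al_2Si_3O_12) = 495.348 g/mol.
Si contributes 3 × 28.085 = 84.255 g per mole.
84.255/495.348 = 0.1701 → 17.01%.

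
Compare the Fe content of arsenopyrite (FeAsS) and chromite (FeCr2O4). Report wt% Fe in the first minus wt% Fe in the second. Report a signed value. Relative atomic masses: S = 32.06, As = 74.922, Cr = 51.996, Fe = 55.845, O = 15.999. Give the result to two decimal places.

9.35 percentage points

Fe in FeAsS: molar mass 162.827 g/mol; 1×55.845 = 55.845 g → 34.30 wt%.
Fe in FeCr2O4: molar mass 223.833 g/mol; 1×55.845 = 55.845 g → 24.95 wt%.
Difference = 34.30 − 24.95 = 9.35 percentage points.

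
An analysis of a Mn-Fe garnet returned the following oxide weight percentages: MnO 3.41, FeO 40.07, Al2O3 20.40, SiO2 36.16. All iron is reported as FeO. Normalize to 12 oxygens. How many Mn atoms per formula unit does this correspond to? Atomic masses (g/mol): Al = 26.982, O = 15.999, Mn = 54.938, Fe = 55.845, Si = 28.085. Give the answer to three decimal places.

3.41 wt% MnO ÷ 70.937 g/mol = 0.04807 mol, giving 0.04807 Mn and 0.04807 O.
40.07 wt% FeO ÷ 71.844 g/mol = 0.55774 mol, giving 0.55774 Fe and 0.55774 O.
20.40 wt% Al2O3 ÷ 101.961 g/mol = 0.20008 mol, giving 0.40016 Al and 0.60024 O.
36.16 wt% SiO2 ÷ 60.083 g/mol = 0.60183 mol, giving 0.60183 Si and 1.20366 O.
Oxygen sums to 2.40971; scaling by 12/2.40971 = 4.97985 puts the formula on 12 O.
Mn: 0.04807 × 4.97985 = 0.239 atoms per formula unit.

0.239 Mn apfu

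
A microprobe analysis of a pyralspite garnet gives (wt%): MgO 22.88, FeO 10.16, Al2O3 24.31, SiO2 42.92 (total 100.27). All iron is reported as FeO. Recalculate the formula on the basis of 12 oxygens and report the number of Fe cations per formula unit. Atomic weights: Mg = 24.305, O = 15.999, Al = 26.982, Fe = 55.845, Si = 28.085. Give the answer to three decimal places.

MgO (M=40.304): mol = 0.56769; Mg = 0.56769, O = 0.56769.
FeO (M=71.844): mol = 0.14142; Fe = 0.14142, O = 0.14142.
Al2O3 (M=101.961): mol = 0.23842; Al = 0.47684, O = 0.71526.
SiO2 (M=60.083): mol = 0.71435; Si = 0.71435, O = 1.42870.
ΣO = 2.85307; factor = 12/ΣO = 4.20600.
Fe apfu = 0.14142 × 4.20600 = 0.595.

0.595 Fe apfu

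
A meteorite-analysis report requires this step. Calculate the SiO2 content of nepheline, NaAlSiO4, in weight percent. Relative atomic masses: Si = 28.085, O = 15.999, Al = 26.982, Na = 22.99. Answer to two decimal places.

42.30 wt%

Molar mass of NaAlSiO4 = 1×22.99 + 1×26.982 + 1×28.085 + 4×15.999 = 142.053 g/mol.
Each formula unit contains 1 Si, equivalent to 1/1 = 1.0000 mol SiO2.
M(SiO2) = 1×28.085 + 2×15.999 = 60.083 g/mol.
Mass of SiO2 per formula unit = 1.0000 × 60.083 = 60.083 g.
SiO2 wt% = 60.083 / 142.053 × 100 = 42.30%.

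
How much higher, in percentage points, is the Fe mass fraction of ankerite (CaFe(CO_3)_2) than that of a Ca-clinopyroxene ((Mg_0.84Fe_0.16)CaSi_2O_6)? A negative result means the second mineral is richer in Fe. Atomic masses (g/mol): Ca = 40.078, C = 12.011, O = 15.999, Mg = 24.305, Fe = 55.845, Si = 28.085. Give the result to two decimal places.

M(CaFe(CO_3)_2) = 215.939 g/mol, so wt% Fe = 55.845/215.939 × 100 = 25.86%.
M((Mg_0.84Fe_0.16)CaSi_2O_6) = 221.593 g/mol, so wt% Fe = 8.935/221.593 × 100 = 4.03%.
25.86 − 4.03 = 21.83 pp.

21.83 percentage points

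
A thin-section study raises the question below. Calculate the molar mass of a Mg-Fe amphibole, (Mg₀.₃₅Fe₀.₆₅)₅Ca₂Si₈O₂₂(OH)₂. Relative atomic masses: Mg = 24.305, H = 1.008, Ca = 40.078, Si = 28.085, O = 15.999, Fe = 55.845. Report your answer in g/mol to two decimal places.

M = 1.75×24.305 + 3.25×55.845 + 2×40.078 + 8×28.085 + 24×15.999 + 2×1.008

914.86 g/mol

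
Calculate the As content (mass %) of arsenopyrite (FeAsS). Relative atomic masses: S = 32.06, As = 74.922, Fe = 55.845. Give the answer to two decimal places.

46.01 mass %

M(FeAsS) = 162.827 g/mol.
As contributes 1 × 74.922 = 74.922 g per mole.
74.922/162.827 = 0.4601 → 46.01%.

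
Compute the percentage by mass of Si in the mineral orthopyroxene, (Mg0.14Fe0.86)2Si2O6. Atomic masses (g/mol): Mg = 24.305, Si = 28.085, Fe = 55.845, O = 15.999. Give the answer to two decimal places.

22.03 weight percent

Formula mass = 0.28·24.305 + 1.72·55.845 + 2·28.085 + 6·15.999 = 255.023 g/mol, of which 56.170 g is Si.
So Si makes up 56.170/255.023 = 0.2203 of the mass, i.e. 22.03%.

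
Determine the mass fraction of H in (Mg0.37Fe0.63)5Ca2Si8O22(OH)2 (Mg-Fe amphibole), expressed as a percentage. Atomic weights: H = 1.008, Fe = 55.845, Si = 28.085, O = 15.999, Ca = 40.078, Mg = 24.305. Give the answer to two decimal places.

Molar mass of (Mg0.37Fe0.63)5Ca2Si8O22(OH)2: 1.85*24.305 + 3.15*55.845 + 2*40.078 + 8*28.085 + 24*15.999 + 2*1.008 = 911.704 g/mol.
Mass of H per formula unit: 2 × 1.008 = 2.016 g.
Weight fraction H = 2.016 / 911.704 = 0.0022.

0.22 mass %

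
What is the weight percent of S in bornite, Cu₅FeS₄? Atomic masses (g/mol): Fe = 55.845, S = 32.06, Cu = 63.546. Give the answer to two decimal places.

Molar mass of Cu₅FeS₄: 5*63.546 + 1*55.845 + 4*32.06 = 501.815 g/mol.
Mass of S per formula unit: 4 × 32.06 = 128.240 g.
Weight fraction S = 128.240 / 501.815 = 0.2556.

25.56 mass %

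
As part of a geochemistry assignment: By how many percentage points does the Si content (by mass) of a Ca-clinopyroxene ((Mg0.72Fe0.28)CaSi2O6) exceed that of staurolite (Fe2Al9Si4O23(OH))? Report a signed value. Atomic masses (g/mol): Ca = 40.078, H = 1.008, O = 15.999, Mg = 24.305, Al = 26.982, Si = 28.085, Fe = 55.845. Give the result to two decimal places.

11.73 percentage points

First mineral: 56.170 g Si in 225.378 g formula = 24.92 wt% Si.
Second mineral: 112.340 g Si in 851.852 g formula = 13.19 wt% Si.
24.92% − 13.19% gives a difference of 11.73 percentage points.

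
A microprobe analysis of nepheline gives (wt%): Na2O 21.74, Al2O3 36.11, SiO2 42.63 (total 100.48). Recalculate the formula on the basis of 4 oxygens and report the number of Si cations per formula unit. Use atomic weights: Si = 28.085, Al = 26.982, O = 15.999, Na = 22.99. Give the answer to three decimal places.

21.74 wt% Na2O ÷ 61.979 g/mol = 0.35076 mol, giving 0.70152 Na and 0.35076 O.
36.11 wt% Al2O3 ÷ 101.961 g/mol = 0.35416 mol, giving 0.70832 Al and 1.06248 O.
42.63 wt% SiO2 ÷ 60.083 g/mol = 0.70952 mol, giving 0.70952 Si and 1.41904 O.
Oxygen sums to 2.83228; scaling by 4/2.83228 = 1.41229 puts the formula on 4 O.
Si: 0.70952 × 1.41229 = 1.002 atoms per formula unit.

1.002 Si apfu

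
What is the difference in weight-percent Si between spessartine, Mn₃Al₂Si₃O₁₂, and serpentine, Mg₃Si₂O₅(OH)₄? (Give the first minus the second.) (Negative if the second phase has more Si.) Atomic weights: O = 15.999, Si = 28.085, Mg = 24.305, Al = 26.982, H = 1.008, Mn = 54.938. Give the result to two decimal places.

Si in Mn₃Al₂Si₃O₁₂: molar mass 495.021 g/mol; 3×28.085 = 84.255 g → 17.02 wt%.
Si in Mg₃Si₂O₅(OH)₄: molar mass 277.108 g/mol; 2×28.085 = 56.170 g → 20.27 wt%.
Difference = 17.02 − 20.27 = -3.25 percentage points.

-3.25 percentage points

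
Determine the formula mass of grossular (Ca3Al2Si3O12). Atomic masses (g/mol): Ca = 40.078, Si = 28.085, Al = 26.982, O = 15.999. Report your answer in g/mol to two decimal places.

Ca: 3 × 40.078 = 120.2340
Al: 2 × 26.982 = 53.9640
Si: 3 × 28.085 = 84.2550
O: 12 × 15.999 = 191.9880
Summing the contributions gives the formula mass.

450.44 g/mol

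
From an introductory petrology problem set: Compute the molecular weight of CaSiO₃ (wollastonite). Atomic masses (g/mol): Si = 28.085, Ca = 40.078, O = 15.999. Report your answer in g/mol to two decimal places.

M = 1(40.078) + 1(28.085) + 3(15.999)

116.16 g/mol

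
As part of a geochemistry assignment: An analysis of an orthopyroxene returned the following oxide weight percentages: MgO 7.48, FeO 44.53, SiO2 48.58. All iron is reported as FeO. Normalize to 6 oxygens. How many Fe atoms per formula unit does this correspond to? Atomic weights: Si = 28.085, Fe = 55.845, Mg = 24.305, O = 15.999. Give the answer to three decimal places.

MgO (M=40.304): mol = 0.18559; Mg = 0.18559, O = 0.18559.
FeO (M=71.844): mol = 0.61982; Fe = 0.61982, O = 0.61982.
SiO2 (M=60.083): mol = 0.80855; Si = 0.80855, O = 1.61710.
ΣO = 2.42251; factor = 6/ΣO = 2.47677.
Fe apfu = 0.61982 × 2.47677 = 1.535.

1.535 Fe apfu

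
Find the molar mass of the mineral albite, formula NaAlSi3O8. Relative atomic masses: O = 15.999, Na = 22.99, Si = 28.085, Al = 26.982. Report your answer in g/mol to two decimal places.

262.22 g/mol

M = 1·22.99 + 1·26.982 + 3·28.085 + 8·15.999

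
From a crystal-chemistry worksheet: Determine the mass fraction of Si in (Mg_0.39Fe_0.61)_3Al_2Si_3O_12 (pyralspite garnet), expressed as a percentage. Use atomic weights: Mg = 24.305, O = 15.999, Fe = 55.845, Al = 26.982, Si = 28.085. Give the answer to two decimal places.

18.28 weight percent

Formula mass = 1.17*24.305 + 1.83*55.845 + 2*26.982 + 3*28.085 + 12*15.999 = 460.840 g/mol, of which 84.255 g is Si.
So Si makes up 84.255/460.840 = 0.1828 of the mass, i.e. 18.28%.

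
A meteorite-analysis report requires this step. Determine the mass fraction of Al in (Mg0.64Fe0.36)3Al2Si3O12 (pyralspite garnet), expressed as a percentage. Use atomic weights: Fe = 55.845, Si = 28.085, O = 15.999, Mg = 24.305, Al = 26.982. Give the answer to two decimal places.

12.34 wt%

Molar mass of (Mg0.64Fe0.36)3Al2Si3O12: 1.92·24.305 + 1.08·55.845 + 2·26.982 + 3·28.085 + 12·15.999 = 437.185 g/mol.
Mass of Al per formula unit: 2 × 26.982 = 53.964 g.
Weight fraction Al = 53.964 / 437.185 = 0.1234.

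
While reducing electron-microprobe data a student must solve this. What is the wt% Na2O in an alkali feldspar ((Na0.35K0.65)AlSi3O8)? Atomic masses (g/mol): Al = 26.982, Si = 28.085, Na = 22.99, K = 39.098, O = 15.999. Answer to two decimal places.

3.98 wt%

Molar mass of (Na0.35K0.65)AlSi3O8 = 0.35*22.99 + 0.65*39.098 + 1*26.982 + 3*28.085 + 8*15.999 = 272.689 g/mol.
Each formula unit contains 0.35 Na, equivalent to 0.35/2 = 0.1750 mol Na2O.
M(Na2O) = 2×22.99 + 1×15.999 = 61.979 g/mol.
Mass of Na2O per formula unit = 0.1750 × 61.979 = 10.846 g.
Na2O wt% = 10.846 / 272.689 × 100 = 3.98%.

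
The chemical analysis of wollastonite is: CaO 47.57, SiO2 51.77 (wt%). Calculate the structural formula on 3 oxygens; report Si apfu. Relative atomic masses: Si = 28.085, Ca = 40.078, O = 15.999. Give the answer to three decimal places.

1.005 Si apfu

47.57 wt% CaO ÷ 56.077 g/mol = 0.84830 mol, giving 0.84830 Ca and 0.84830 O.
51.77 wt% SiO2 ÷ 60.083 g/mol = 0.86164 mol, giving 0.86164 Si and 1.72328 O.
Oxygen sums to 2.57158; scaling by 3/2.57158 = 1.16660 puts the formula on 3 O.
Si: 0.86164 × 1.16660 = 1.005 atoms per formula unit.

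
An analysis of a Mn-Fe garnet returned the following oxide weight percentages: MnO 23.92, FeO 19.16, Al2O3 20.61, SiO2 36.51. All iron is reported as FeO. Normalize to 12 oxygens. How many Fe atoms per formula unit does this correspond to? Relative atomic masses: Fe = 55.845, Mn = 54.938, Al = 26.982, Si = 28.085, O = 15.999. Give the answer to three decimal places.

MnO: 23.92/70.937 = 0.33720 mol → 0.33720 mol Mn, 0.33720 mol O.
FeO: 19.16/71.844 = 0.26669 mol → 0.26669 mol Fe, 0.26669 mol O.
Al2O3: 20.61/101.961 = 0.20214 mol → 0.40428 mol Al, 0.60642 mol O.
SiO2: 36.51/60.083 = 0.60766 mol → 0.60766 mol Si, 1.21532 mol O.
Total oxygen = 2.42563 mol. Normalization factor = 12/2.42563 = 4.94717.
Fe per 12 O = 0.26669 × 4.94717 = 1.319.

1.319 Fe apfu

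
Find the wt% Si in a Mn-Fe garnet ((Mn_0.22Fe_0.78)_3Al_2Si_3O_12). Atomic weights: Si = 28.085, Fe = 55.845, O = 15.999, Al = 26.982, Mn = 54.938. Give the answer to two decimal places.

Molar mass of (Mn_0.22Fe_0.78)_3Al_2Si_3O_12: 0.66×54.938 + 2.34×55.845 + 2×26.982 + 3×28.085 + 12×15.999 = 497.143 g/mol.
Mass of Si per formula unit: 3 × 28.085 = 84.255 g.
Weight fraction Si = 84.255 / 497.143 = 0.1695.

16.95 wt%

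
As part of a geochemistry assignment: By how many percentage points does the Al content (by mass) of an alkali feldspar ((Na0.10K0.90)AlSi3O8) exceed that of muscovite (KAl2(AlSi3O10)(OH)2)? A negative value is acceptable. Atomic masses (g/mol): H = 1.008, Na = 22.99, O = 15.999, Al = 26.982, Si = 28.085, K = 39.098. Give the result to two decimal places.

-10.57 percentage points

First mineral: 26.982 g Al in 276.716 g formula = 9.75 wt% Al.
Second mineral: 80.946 g Al in 398.303 g formula = 20.32 wt% Al.
9.75% − 20.32% gives a difference of -10.57 percentage points.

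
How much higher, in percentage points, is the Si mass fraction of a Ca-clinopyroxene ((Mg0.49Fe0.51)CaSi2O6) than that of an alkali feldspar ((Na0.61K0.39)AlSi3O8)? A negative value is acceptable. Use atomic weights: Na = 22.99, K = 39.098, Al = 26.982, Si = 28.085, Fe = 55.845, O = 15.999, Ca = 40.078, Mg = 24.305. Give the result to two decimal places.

-7.23 percentage points

First mineral: 56.170 g Si in 232.632 g formula = 24.15 wt% Si.
Second mineral: 84.255 g Si in 268.501 g formula = 31.38 wt% Si.
24.15% − 31.38% gives a difference of -7.23 percentage points.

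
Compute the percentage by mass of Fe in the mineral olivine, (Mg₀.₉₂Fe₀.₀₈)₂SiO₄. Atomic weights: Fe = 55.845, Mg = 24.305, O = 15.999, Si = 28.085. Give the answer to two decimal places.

6.13 wt%

Molar mass of (Mg₀.₉₂Fe₀.₀₈)₂SiO₄: 1.84*24.305 + 0.16*55.845 + 1*28.085 + 4*15.999 = 145.737 g/mol.
Mass of Fe per formula unit: 0.16 × 55.845 = 8.935 g.
Weight fraction Fe = 8.935 / 145.737 = 0.0613.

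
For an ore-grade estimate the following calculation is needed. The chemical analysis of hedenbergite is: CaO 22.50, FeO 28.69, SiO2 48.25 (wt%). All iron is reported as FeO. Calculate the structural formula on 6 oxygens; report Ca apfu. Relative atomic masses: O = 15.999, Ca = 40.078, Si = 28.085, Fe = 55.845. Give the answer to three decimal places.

1.000 Ca apfu

CaO (M=56.077): mol = 0.40123; Ca = 0.40123, O = 0.40123.
FeO (M=71.844): mol = 0.39934; Fe = 0.39934, O = 0.39934.
SiO2 (M=60.083): mol = 0.80306; Si = 0.80306, O = 1.60612.
ΣO = 2.40669; factor = 6/ΣO = 2.49305.
Ca apfu = 0.40123 × 2.49305 = 1.000.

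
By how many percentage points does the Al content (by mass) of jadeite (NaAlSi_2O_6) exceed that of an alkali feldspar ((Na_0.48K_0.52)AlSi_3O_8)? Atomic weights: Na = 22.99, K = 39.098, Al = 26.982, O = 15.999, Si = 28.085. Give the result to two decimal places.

3.38 percentage points

M(NaAlSi_2O_6) = 202.136 g/mol, so wt% Al = 26.982/202.136 × 100 = 13.35%.
M((Na_0.48K_0.52)AlSi_3O_8) = 270.595 g/mol, so wt% Al = 26.982/270.595 × 100 = 9.97%.
13.35 − 9.97 = 3.38 pp.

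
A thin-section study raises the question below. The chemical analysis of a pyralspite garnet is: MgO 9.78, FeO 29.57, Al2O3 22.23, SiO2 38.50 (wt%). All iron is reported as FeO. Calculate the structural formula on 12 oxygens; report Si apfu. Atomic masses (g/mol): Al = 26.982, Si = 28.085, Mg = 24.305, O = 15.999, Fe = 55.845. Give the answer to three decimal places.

2.969 Si apfu

MgO: 9.78/40.304 = 0.24266 mol → 0.24266 mol Mg, 0.24266 mol O.
FeO: 29.57/71.844 = 0.41159 mol → 0.41159 mol Fe, 0.41159 mol O.
Al2O3: 22.23/101.961 = 0.21802 mol → 0.43604 mol Al, 0.65406 mol O.
SiO2: 38.50/60.083 = 0.64078 mol → 0.64078 mol Si, 1.28156 mol O.
Total oxygen = 2.58987 mol. Normalization factor = 12/2.58987 = 4.63344.
Si per 12 O = 0.64078 × 4.63344 = 2.969.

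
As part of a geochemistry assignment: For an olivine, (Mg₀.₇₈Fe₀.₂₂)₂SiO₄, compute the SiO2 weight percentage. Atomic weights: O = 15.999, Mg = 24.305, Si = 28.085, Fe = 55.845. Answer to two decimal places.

38.87 wt%

M((Mg₀.₇₈Fe₀.₂₂)₂SiO₄) = 154.569 g/mol; M(SiO2) = 60.083 g/mol.
Moles SiO2 per formula unit = 1 Si ÷ 1 = 1.0000.
SiO2 fraction = (1.0000 × 60.083) / 154.569 = 60.083/154.569 = 0.3887.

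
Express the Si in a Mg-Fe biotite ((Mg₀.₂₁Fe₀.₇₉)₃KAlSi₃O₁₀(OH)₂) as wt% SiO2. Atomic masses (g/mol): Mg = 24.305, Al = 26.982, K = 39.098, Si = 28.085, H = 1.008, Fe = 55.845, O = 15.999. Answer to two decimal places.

M((Mg₀.₂₁Fe₀.₇₉)₃KAlSi₃O₁₀(OH)₂) = 492.004 g/mol; M(SiO2) = 60.083 g/mol.
Moles SiO2 per formula unit = 3 Si ÷ 1 = 3.0000.
SiO2 fraction = (3.0000 × 60.083) / 492.004 = 180.249/492.004 = 0.3664.

36.64 wt%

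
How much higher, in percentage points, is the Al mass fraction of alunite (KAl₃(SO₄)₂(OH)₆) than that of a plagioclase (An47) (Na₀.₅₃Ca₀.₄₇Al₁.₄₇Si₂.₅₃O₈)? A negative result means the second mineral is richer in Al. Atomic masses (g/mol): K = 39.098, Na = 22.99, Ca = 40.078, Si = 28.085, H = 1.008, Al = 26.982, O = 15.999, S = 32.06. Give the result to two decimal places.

Al in KAl₃(SO₄)₂(OH)₆: molar mass 414.198 g/mol; 3×26.982 = 80.946 g → 19.54 wt%.
Al in Na₀.₅₃Ca₀.₄₇Al₁.₄₇Si₂.₅₃O₈: molar mass 269.732 g/mol; 1.47×26.982 = 39.664 g → 14.70 wt%.
Difference = 19.54 − 14.70 = 4.84 percentage points.

4.84 percentage points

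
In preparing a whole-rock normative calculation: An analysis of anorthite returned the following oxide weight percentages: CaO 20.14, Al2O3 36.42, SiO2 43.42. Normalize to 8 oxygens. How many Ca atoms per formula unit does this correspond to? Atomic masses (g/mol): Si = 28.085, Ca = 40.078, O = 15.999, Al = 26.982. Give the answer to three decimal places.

0.999 Ca apfu

CaO: 20.14/56.077 = 0.35915 mol → 0.35915 mol Ca, 0.35915 mol O.
Al2O3: 36.42/101.961 = 0.35720 mol → 0.71440 mol Al, 1.07160 mol O.
SiO2: 43.42/60.083 = 0.72267 mol → 0.72267 mol Si, 1.44534 mol O.
Total oxygen = 2.87609 mol. Normalization factor = 8/2.87609 = 2.78155.
Ca per 8 O = 0.35915 × 2.78155 = 0.999.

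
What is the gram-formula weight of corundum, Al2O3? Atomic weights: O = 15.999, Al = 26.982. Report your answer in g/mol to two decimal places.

101.96 g/mol

M = 2*26.982 + 3*15.999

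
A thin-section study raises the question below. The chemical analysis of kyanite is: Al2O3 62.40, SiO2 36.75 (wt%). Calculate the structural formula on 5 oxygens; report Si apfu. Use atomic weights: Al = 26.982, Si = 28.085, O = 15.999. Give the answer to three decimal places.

62.40 wt% Al2O3 ÷ 101.961 g/mol = 0.61200 mol, giving 1.22400 Al and 1.83600 O.
36.75 wt% SiO2 ÷ 60.083 g/mol = 0.61165 mol, giving 0.61165 Si and 1.22330 O.
Oxygen sums to 3.05930; scaling by 5/3.05930 = 1.63436 puts the formula on 5 O.
Si: 0.61165 × 1.63436 = 1.000 atoms per formula unit.

1.000 Si apfu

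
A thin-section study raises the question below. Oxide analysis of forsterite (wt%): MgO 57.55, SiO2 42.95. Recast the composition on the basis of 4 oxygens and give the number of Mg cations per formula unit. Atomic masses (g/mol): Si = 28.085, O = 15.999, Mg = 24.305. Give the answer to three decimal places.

1.999 Mg apfu

57.55 wt% MgO ÷ 40.304 g/mol = 1.42790 mol, giving 1.42790 Mg and 1.42790 O.
42.95 wt% SiO2 ÷ 60.083 g/mol = 0.71484 mol, giving 0.71484 Si and 1.42968 O.
Oxygen sums to 2.85758; scaling by 4/2.85758 = 1.39979 puts the formula on 4 O.
Mg: 1.42790 × 1.39979 = 1.999 atoms per formula unit.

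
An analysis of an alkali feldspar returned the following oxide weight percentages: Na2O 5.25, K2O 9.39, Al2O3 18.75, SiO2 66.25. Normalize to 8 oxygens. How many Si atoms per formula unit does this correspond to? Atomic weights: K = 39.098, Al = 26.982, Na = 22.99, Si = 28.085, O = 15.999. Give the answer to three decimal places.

5.25 wt% Na2O ÷ 61.979 g/mol = 0.08471 mol, giving 0.16942 Na and 0.08471 O.
9.39 wt% K2O ÷ 94.195 g/mol = 0.09969 mol, giving 0.19938 K and 0.09969 O.
18.75 wt% Al2O3 ÷ 101.961 g/mol = 0.18389 mol, giving 0.36778 Al and 0.55167 O.
66.25 wt% SiO2 ÷ 60.083 g/mol = 1.10264 mol, giving 1.10264 Si and 2.20528 O.
Oxygen sums to 2.94135; scaling by 8/2.94135 = 2.71984 puts the formula on 8 O.
Si: 1.10264 × 2.71984 = 2.999 atoms per formula unit.

2.999 Si apfu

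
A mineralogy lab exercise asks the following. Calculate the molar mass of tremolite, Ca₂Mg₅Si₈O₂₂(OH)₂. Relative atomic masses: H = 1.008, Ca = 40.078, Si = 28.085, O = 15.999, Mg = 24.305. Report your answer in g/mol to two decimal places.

Ca: 2 × 40.078 = 80.1560
Mg: 5 × 24.305 = 121.5250
Si: 8 × 28.085 = 224.6800
O: 24 × 15.999 = 383.9760
H: 2 × 1.008 = 2.0160
Summing the contributions gives the formula mass.

812.35 g/mol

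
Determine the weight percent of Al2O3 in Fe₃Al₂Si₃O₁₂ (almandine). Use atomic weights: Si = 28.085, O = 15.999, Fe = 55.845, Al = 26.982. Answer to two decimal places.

Formula mass = 497.742 g/mol.
2 Al → 1.0000 mol Al2O3 per formula unit; M(Al2O3) = 101.961, so Al2O3 mass = 101.961 g.
101.961/497.742 × 100 = 20.48 wt%.

20.48 wt%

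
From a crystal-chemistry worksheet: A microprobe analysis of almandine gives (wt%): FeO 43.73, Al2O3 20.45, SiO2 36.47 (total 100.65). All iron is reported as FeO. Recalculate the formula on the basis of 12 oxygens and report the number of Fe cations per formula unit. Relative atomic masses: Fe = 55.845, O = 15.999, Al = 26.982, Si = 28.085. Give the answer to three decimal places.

43.73 wt% FeO ÷ 71.844 g/mol = 0.60868 mol, giving 0.60868 Fe and 0.60868 O.
20.45 wt% Al2O3 ÷ 101.961 g/mol = 0.20057 mol, giving 0.40114 Al and 0.60171 O.
36.47 wt% SiO2 ÷ 60.083 g/mol = 0.60699 mol, giving 0.60699 Si and 1.21398 O.
Oxygen sums to 2.42437; scaling by 12/2.42437 = 4.94974 puts the formula on 12 O.
Fe: 0.60868 × 4.94974 = 3.013 atoms per formula unit.

3.013 Fe apfu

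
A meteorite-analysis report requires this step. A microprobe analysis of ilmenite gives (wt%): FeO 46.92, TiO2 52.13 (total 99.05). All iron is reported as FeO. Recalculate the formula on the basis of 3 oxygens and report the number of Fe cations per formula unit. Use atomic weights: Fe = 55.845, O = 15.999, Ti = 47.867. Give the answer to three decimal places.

FeO: 46.92/71.844 = 0.65308 mol → 0.65308 mol Fe, 0.65308 mol O.
TiO2: 52.13/79.865 = 0.65273 mol → 0.65273 mol Ti, 1.30546 mol O.
Total oxygen = 1.95854 mol. Normalization factor = 3/1.95854 = 1.53175.
Fe per 3 O = 0.65308 × 1.53175 = 1.000.

1.000 Fe apfu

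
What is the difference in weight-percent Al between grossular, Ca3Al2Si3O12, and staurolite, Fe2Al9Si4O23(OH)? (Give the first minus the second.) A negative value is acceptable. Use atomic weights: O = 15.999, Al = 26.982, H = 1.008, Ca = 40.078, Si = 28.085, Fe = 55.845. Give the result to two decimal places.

M(Ca3Al2Si3O12) = 450.441 g/mol, so wt% Al = 53.964/450.441 × 100 = 11.98%.
M(Fe2Al9Si4O23(OH)) = 851.852 g/mol, so wt% Al = 242.838/851.852 × 100 = 28.51%.
11.98 − 28.51 = -16.53 pp.

-16.53 percentage points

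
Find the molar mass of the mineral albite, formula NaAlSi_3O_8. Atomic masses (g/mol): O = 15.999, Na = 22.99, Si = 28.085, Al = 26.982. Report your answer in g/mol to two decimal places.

M = 1*22.99 + 1*26.982 + 3*28.085 + 8*15.999

262.22 g/mol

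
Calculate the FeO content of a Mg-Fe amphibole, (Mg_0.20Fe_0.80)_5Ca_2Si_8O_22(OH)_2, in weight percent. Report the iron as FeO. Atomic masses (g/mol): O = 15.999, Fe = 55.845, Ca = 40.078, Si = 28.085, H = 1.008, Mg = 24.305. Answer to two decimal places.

30.62 wt%

Formula mass = 938.513 g/mol.
4 Fe → 4.0000 mol FeO per formula unit; M(FeO) = 71.844, so FeO mass = 287.376 g.
287.376/938.513 × 100 = 30.62 wt%.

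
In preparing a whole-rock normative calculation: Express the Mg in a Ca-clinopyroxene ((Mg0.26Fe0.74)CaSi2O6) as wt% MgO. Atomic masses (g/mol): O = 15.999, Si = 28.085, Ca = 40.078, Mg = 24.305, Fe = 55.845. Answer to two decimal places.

M((Mg0.26Fe0.74)CaSi2O6) = 239.887 g/mol; M(MgO) = 40.304 g/mol.
Moles MgO per formula unit = 0.26 Mg ÷ 1 = 0.2600.
MgO fraction = (0.2600 × 40.304) / 239.887 = 10.479/239.887 = 0.0437.

4.37 wt%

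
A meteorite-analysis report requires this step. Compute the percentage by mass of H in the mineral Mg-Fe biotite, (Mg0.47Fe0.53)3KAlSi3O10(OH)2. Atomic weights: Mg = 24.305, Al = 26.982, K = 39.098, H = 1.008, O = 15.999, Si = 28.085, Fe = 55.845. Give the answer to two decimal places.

Molar mass of (Mg0.47Fe0.53)3KAlSi3O10(OH)2: 1.41×24.305 + 1.59×55.845 + 1×39.098 + 1×26.982 + 3×28.085 + 12×15.999 + 2×1.008 = 467.403 g/mol.
Mass of H per formula unit: 2 × 1.008 = 2.016 g.
Weight fraction H = 2.016 / 467.403 = 0.0043.

0.43 wt%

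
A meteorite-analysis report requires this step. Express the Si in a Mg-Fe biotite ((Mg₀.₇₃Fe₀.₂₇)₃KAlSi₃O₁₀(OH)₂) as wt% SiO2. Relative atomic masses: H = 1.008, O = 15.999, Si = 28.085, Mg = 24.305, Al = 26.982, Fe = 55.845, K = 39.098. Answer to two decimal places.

Molar mass of (Mg₀.₇₃Fe₀.₂₇)₃KAlSi₃O₁₀(OH)₂ = 2.19*24.305 + 0.81*55.845 + 1*39.098 + 1*26.982 + 3*28.085 + 12*15.999 + 2*1.008 = 442.801 g/mol.
Each formula unit contains 3 Si, equivalent to 3/1 = 3.0000 mol SiO2.
M(SiO2) = 1×28.085 + 2×15.999 = 60.083 g/mol.
Mass of SiO2 per formula unit = 3.0000 × 60.083 = 180.249 g.
SiO2 wt% = 180.249 / 442.801 × 100 = 40.71%.

40.71 wt%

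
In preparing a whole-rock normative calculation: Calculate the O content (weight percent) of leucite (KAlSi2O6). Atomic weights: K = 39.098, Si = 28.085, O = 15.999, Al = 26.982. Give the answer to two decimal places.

43.98 weight percent

M(KAlSi2O6) = 218.244 g/mol.
O contributes 6 × 15.999 = 95.994 g per mole.
95.994/218.244 = 0.4398 → 43.98%.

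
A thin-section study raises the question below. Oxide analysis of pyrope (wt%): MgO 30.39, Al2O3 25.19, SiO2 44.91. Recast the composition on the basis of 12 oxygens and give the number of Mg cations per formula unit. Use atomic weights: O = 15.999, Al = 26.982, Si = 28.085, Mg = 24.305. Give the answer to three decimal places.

3.026 Mg apfu

MgO: 30.39/40.304 = 0.75402 mol → 0.75402 mol Mg, 0.75402 mol O.
Al2O3: 25.19/101.961 = 0.24706 mol → 0.49412 mol Al, 0.74118 mol O.
SiO2: 44.91/60.083 = 0.74747 mol → 0.74747 mol Si, 1.49494 mol O.
Total oxygen = 2.99014 mol. Normalization factor = 12/2.99014 = 4.01319.
Mg per 12 O = 0.75402 × 4.01319 = 3.026.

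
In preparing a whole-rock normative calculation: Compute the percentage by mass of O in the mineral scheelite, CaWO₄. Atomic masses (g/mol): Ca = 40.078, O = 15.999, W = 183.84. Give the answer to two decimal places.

Formula mass = 1*40.078 + 1*183.84 + 4*15.999 = 287.914 g/mol, of which 63.996 g is O.
So O makes up 63.996/287.914 = 0.2223 of the mass, i.e. 22.23%.

22.23 weight percent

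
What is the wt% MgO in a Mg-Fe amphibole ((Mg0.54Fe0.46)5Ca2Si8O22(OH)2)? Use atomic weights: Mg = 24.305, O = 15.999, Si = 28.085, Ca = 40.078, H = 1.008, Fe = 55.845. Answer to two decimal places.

12.30 wt%

Molar mass of (Mg0.54Fe0.46)5Ca2Si8O22(OH)2 = 2.70*24.305 + 2.30*55.845 + 2*40.078 + 8*28.085 + 24*15.999 + 2*1.008 = 884.895 g/mol.
Each formula unit contains 2.70 Mg, equivalent to 2.70/1 = 2.7000 mol MgO.
M(MgO) = 1×24.305 + 1×15.999 = 40.304 g/mol.
Mass of MgO per formula unit = 2.7000 × 40.304 = 108.821 g.
MgO wt% = 108.821 / 884.895 × 100 = 12.30%.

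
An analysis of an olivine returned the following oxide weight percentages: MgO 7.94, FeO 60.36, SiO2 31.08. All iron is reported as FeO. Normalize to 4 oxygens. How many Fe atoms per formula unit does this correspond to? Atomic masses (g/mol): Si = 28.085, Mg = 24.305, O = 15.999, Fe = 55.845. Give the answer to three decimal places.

7.94 wt% MgO ÷ 40.304 g/mol = 0.19700 mol, giving 0.19700 Mg and 0.19700 O.
60.36 wt% FeO ÷ 71.844 g/mol = 0.84015 mol, giving 0.84015 Fe and 0.84015 O.
31.08 wt% SiO2 ÷ 60.083 g/mol = 0.51728 mol, giving 0.51728 Si and 1.03456 O.
Oxygen sums to 2.07171; scaling by 4/2.07171 = 1.93077 puts the formula on 4 O.
Fe: 0.84015 × 1.93077 = 1.622 atoms per formula unit.

1.622 Fe apfu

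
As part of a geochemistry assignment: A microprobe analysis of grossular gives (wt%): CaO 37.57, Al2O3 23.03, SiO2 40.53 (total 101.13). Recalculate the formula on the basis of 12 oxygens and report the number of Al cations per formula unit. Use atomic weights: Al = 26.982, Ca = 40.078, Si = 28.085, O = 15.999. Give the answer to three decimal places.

2.010 Al apfu

CaO: 37.57/56.077 = 0.66997 mol → 0.66997 mol Ca, 0.66997 mol O.
Al2O3: 23.03/101.961 = 0.22587 mol → 0.45174 mol Al, 0.67761 mol O.
SiO2: 40.53/60.083 = 0.67457 mol → 0.67457 mol Si, 1.34914 mol O.
Total oxygen = 2.69672 mol. Normalization factor = 12/2.69672 = 4.44985.
Al per 12 O = 0.45174 × 4.44985 = 2.010.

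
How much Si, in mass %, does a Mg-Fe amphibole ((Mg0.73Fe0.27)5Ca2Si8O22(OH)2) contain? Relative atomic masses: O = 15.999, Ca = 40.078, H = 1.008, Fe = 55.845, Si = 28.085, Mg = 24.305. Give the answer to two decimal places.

26.28 mass %

M((Mg0.73Fe0.27)5Ca2Si8O22(OH)2) = 854.932 g/mol.
Si contributes 8 × 28.085 = 224.680 g per mole.
224.680/854.932 = 0.2628 → 26.28%.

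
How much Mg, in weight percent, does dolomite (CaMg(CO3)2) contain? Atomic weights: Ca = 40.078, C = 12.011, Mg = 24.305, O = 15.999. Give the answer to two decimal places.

Molar mass of CaMg(CO3)2: 1×40.078 + 1×24.305 + 2×12.011 + 6×15.999 = 184.399 g/mol.
Mass of Mg per formula unit: 1 × 24.305 = 24.305 g.
Weight fraction Mg = 24.305 / 184.399 = 0.1318.

13.18 weight percent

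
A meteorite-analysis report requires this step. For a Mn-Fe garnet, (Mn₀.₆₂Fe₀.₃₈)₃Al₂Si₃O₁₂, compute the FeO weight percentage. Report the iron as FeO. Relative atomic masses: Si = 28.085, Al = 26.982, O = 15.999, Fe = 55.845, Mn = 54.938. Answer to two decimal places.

Molar mass of (Mn₀.₆₂Fe₀.₃₈)₃Al₂Si₃O₁₂ = 1.86×54.938 + 1.14×55.845 + 2×26.982 + 3×28.085 + 12×15.999 = 496.055 g/mol.
Each formula unit contains 1.14 Fe, equivalent to 1.14/1 = 1.1400 mol FeO.
M(FeO) = 1×55.845 + 1×15.999 = 71.844 g/mol.
Mass of FeO per formula unit = 1.1400 × 71.844 = 81.902 g.
FeO wt% = 81.902 / 496.055 × 100 = 16.51%.

16.51 wt%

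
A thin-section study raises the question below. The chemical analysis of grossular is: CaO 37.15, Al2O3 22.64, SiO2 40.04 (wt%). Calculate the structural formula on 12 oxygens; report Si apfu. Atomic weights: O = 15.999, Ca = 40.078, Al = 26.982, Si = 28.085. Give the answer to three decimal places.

CaO: 37.15/56.077 = 0.66248 mol → 0.66248 mol Ca, 0.66248 mol O.
Al2O3: 22.64/101.961 = 0.22205 mol → 0.44410 mol Al, 0.66615 mol O.
SiO2: 40.04/60.083 = 0.66641 mol → 0.66641 mol Si, 1.33282 mol O.
Total oxygen = 2.66145 mol. Normalization factor = 12/2.66145 = 4.50882.
Si per 12 O = 0.66641 × 4.50882 = 3.005.

3.005 Si apfu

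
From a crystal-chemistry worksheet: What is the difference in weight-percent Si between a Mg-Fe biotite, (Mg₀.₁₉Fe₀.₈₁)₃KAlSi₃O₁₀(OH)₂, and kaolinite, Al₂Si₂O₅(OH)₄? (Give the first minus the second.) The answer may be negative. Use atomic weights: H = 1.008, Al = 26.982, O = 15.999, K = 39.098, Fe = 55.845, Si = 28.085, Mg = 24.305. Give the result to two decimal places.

First mineral: 84.255 g Si in 493.896 g formula = 17.06 wt% Si.
Second mineral: 56.170 g Si in 258.157 g formula = 21.76 wt% Si.
17.06% − 21.76% gives a difference of -4.70 percentage points.

-4.70 percentage points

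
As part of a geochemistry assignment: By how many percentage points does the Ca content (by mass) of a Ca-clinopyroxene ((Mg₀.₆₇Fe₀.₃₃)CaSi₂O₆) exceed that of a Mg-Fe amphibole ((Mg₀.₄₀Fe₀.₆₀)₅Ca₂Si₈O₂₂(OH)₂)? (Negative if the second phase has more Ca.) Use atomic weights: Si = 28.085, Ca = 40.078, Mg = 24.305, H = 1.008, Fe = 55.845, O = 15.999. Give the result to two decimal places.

First mineral: 40.078 g Ca in 226.955 g formula = 17.66 wt% Ca.
Second mineral: 80.156 g Ca in 906.973 g formula = 8.84 wt% Ca.
17.66% − 8.84% gives a difference of 8.82 percentage points.

8.82 percentage points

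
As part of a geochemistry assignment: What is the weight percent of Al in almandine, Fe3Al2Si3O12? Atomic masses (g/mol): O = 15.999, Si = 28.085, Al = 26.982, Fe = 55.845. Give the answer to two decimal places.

10.84 mass %

Molar mass of Fe3Al2Si3O12: 3·55.845 + 2·26.982 + 3·28.085 + 12·15.999 = 497.742 g/mol.
Mass of Al per formula unit: 2 × 26.982 = 53.964 g.
Weight fraction Al = 53.964 / 497.742 = 0.1084.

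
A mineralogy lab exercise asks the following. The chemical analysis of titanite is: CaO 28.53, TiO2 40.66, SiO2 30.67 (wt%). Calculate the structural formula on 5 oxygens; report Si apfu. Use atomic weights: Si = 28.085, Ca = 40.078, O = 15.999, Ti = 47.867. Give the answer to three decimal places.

1.002 Si apfu

CaO (M=56.077): mol = 0.50876; Ca = 0.50876, O = 0.50876.
TiO2 (M=79.865): mol = 0.50911; Ti = 0.50911, O = 1.01822.
SiO2 (M=60.083): mol = 0.51046; Si = 0.51046, O = 1.02092.
ΣO = 2.54790; factor = 5/ΣO = 1.96240.
Si apfu = 0.51046 × 1.96240 = 1.002.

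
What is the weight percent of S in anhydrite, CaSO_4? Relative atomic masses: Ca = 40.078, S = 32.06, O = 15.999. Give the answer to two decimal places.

23.55 mass %

Molar mass of CaSO_4: 1·40.078 + 1·32.06 + 4·15.999 = 136.134 g/mol.
Mass of S per formula unit: 1 × 32.06 = 32.060 g.
Weight fraction S = 32.060 / 136.134 = 0.2355.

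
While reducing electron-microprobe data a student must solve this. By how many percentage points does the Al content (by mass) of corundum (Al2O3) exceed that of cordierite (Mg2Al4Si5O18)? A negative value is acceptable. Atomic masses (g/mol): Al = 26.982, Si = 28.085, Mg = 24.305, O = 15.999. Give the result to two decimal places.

34.48 percentage points

M(Al2O3) = 101.961 g/mol, so wt% Al = 53.964/101.961 × 100 = 52.93%.
M(Mg2Al4Si5O18) = 584.945 g/mol, so wt% Al = 107.928/584.945 × 100 = 18.45%.
52.93 − 18.45 = 34.48 pp.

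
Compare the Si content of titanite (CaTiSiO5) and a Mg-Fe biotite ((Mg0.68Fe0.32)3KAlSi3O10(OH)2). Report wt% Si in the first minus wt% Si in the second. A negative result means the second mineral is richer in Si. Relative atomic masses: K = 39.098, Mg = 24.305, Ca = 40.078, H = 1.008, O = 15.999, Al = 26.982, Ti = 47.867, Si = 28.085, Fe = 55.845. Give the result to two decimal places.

Si in CaTiSiO5: molar mass 196.025 g/mol; 1×28.085 = 28.085 g → 14.33 wt%.
Si in (Mg0.68Fe0.32)3KAlSi3O10(OH)2: molar mass 447.532 g/mol; 3×28.085 = 84.255 g → 18.83 wt%.
Difference = 14.33 − 18.83 = -4.50 percentage points.

-4.50 percentage points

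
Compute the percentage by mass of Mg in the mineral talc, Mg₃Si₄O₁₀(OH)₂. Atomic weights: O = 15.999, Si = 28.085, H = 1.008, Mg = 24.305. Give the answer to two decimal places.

M(Mg₃Si₄O₁₀(OH)₂) = 379.259 g/mol.
Mg contributes 3 × 24.305 = 72.915 g per mole.
72.915/379.259 = 0.1923 → 19.23%.

19.23 weight percent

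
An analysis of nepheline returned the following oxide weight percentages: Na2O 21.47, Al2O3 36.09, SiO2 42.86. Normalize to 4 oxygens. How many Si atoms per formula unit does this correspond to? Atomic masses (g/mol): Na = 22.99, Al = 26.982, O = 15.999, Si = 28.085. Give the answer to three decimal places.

Na2O (M=61.979): mol = 0.34641; Na = 0.69282, O = 0.34641.
Al2O3 (M=101.961): mol = 0.35396; Al = 0.70792, O = 1.06188.
SiO2 (M=60.083): mol = 0.71335; Si = 0.71335, O = 1.42670.
ΣO = 2.83499; factor = 4/ΣO = 1.41094.
Si apfu = 0.71335 × 1.41094 = 1.006.

1.006 Si apfu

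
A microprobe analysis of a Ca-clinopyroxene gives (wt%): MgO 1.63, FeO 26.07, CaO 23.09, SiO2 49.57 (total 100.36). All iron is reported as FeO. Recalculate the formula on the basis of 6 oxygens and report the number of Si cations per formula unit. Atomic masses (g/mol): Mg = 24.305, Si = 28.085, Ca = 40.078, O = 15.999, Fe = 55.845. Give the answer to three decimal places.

2.008 Si apfu

1.63 wt% MgO ÷ 40.304 g/mol = 0.04044 mol, giving 0.04044 Mg and 0.04044 O.
26.07 wt% FeO ÷ 71.844 g/mol = 0.36287 mol, giving 0.36287 Fe and 0.36287 O.
23.09 wt% CaO ÷ 56.077 g/mol = 0.41176 mol, giving 0.41176 Ca and 0.41176 O.
49.57 wt% SiO2 ÷ 60.083 g/mol = 0.82503 mol, giving 0.82503 Si and 1.65006 O.
Oxygen sums to 2.46513; scaling by 6/2.46513 = 2.43395 puts the formula on 6 O.
Si: 0.82503 × 2.43395 = 2.008 atoms per formula unit.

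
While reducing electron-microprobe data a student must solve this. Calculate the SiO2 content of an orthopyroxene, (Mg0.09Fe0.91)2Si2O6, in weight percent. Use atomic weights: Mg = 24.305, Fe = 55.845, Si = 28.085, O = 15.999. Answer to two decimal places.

46.54 wt%

M((Mg0.09Fe0.91)2Si2O6) = 258.177 g/mol; M(SiO2) = 60.083 g/mol.
Moles SiO2 per formula unit = 2 Si ÷ 1 = 2.0000.
SiO2 fraction = (2.0000 × 60.083) / 258.177 = 120.166/258.177 = 0.4654.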